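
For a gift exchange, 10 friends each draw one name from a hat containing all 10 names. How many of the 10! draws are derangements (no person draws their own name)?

1334961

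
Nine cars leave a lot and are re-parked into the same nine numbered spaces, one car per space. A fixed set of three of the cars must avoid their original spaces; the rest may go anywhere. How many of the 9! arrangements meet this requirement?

256320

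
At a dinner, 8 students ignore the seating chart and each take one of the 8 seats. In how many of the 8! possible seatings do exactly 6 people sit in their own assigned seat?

28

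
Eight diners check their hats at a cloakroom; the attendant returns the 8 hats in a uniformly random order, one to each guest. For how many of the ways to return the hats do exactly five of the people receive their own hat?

112

Choose which 5 of the 8 are fixed: C(8,5) = 56.
The remaining 3 must be deranged: !3 = 2.
Total: 56 × 2 = 112.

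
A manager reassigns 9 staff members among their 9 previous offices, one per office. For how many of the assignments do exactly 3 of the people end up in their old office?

22260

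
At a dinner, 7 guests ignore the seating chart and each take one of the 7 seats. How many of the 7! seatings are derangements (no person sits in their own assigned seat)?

1854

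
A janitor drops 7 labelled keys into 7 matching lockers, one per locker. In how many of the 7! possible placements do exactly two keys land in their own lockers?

Pick the 2 fixed positions: C(7,2) = 21 ways.
The remaining 5 must be deranged: !5 = 44.
Total: 21 × 44 = 924.

924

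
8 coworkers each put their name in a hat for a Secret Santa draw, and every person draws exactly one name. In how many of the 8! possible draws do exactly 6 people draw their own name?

Pick the 6 fixed positions: C(8,6) = 28 ways.
The other 2 form a derangement: !2 = 1.
Total: 28 × 1 = 28.

28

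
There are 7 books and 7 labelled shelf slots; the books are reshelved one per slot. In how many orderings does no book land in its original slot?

1854

Use !n = (n-1)(!(n-1) + !(n-2)).
!7 = 6·(265 + 44) = 6·309 = 1854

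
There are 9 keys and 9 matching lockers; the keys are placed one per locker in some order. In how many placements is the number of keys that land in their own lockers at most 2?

333737

Sum C(9,i)·!(9-i) for i = 0..2:
  i=0: C(9,0)·!9 = 1·133496 = 133496
  i=1: C(9,1)·!8 = 9·14833 = 133497
  i=2: C(9,2)·!7 = 36·1854 = 66744
Total = 333737.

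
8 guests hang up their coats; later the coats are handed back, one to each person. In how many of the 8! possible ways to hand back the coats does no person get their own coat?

14833

Use !n = n·!(n-1) + (-1)^n.
!8 = 8·1854 + 1 = 14833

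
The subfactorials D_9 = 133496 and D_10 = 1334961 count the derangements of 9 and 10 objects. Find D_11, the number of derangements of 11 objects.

D_11 = (11-1)·(D_10 + D_9) = 10·(1334961 + 133496) = 10·1468457 = 14684570.

14684570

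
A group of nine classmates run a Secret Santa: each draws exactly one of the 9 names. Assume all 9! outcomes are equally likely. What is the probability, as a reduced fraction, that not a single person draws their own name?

16687/45360

Favorable outcomes: !9 = 133496.
Total outcomes: 9! = 362880.
Probability = 133496/362880 = 16687/45360.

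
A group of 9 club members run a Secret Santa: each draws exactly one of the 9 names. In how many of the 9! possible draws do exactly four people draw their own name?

Choose which 4 of the 9 are fixed: C(9,4) = 126.
The remaining 5 must be deranged: !5 = 44.
Total: 126 × 44 = 5544.

5544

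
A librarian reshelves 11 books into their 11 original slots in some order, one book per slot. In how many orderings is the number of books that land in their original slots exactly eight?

Choose which 8 of the 11 are fixed: C(11,8) = 165.
The other 3 form a derangement: !3 = 2.
Total: 165 × 2 = 330.

330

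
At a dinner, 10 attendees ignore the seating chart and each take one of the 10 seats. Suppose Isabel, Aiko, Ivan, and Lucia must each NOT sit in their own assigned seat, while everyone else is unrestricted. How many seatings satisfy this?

2399760

Inclusion-exclusion on the 4 forbidden self-matches:
Σ_{j=0}^{4} (-1)^j C(4,j)(10-j)!
= C(4,0)·10! - C(4,1)·9! + C(4,2)·8! - C(4,3)·7! + C(4,4)·6!
= 3628800 - 1451520 + 241920 - 20160 + 720
= 2399760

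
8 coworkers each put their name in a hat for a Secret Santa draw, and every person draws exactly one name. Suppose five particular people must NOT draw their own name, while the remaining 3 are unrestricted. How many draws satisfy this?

21234

Inclusion-exclusion on the 5 forbidden self-matches:
Σ_{j=0}^{5} (-1)^j C(5,j)(8-j)!
= C(5,0)·8! - C(5,1)·7! + C(5,2)·6! - C(5,3)·5! + C(5,4)·4! - C(5,5)·3!
= 40320 - 25200 + 7200 - 1200 + 120 - 6
= 21234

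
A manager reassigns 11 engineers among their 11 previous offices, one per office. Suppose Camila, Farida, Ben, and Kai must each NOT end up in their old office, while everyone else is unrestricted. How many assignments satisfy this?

Inclusion-exclusion on the 4 forbidden self-matches:
Σ_{j=0}^{4} (-1)^j C(4,j)(11-j)!
= C(4,0)·11! - C(4,1)·10! + C(4,2)·9! - C(4,3)·8! + C(4,4)·7!
= 39916800 - 14515200 + 2177280 - 161280 + 5040
= 27422640

27422640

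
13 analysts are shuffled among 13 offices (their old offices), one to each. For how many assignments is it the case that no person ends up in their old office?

2290792932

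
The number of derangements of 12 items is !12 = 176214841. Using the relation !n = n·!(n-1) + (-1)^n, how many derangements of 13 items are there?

2290792932

!13 = 13·176214841 - 1 = 2290792932.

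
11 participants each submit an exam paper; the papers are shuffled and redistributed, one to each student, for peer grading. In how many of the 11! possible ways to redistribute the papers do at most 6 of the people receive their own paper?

# with exactly i fixed is C(11,i)·!(11-i); sum over i=0..6:
  i=0: C(11,0)·!11 = 1·14684570 = 14684570
  i=1: C(11,1)·!10 = 11·1334961 = 14684571
  i=2: C(11,2)·!9 = 55·133496 = 7342280
  i=3: C(11,3)·!8 = 165·14833 = 2447445
  i=4: C(11,4)·!7 = 330·1854 = 611820
  i=5: C(11,5)·!6 = 462·265 = 122430
  i=6: C(11,6)·!5 = 462·44 = 20328
Total = 39913444.

39913444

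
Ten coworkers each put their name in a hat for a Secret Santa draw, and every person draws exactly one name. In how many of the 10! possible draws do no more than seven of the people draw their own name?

3628754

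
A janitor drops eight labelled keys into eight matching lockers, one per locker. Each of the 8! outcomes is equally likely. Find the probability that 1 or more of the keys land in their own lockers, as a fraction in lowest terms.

Favorable outcomes: Σ_{i≥1} C(8,i)·!(8-i) = 8·1854 + 28·265 + 56·44 + 70·9 + 56·2 + 28·1 + 8·0 + 1·1 = 25487.
Total outcomes: 8! = 40320.
Probability = 25487/40320 = 3641/5760.

3641/5760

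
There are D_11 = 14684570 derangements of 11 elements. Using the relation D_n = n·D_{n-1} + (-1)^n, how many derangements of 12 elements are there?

176214841

D_12 = 12·14684570 + 1 = 176214841.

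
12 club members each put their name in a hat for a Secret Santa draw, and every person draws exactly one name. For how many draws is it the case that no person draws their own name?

176214841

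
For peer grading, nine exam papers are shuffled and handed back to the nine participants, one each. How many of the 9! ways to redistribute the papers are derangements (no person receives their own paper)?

Use !n = n·!(n-1) + (-1)^n.
!9 = 9·14833 - 1 = 133496

133496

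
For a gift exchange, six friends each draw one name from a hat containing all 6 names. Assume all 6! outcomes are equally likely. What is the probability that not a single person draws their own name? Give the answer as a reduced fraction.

53/144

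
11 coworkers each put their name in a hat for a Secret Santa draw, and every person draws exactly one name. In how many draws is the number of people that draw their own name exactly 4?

611820

Choose which 4 of the 11 are fixed: C(11,4) = 330.
The remaining 7 must be deranged: !7 = 1854.
Total: 330 × 1854 = 611820.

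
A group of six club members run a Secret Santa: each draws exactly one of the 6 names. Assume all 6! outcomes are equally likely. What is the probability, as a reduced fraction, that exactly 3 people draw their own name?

1/18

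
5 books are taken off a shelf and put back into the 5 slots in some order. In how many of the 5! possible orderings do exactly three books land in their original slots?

Choose which 3 of the 5 are fixed: C(5,3) = 10.
The other 2 form a derangement: !2 = 1.
Total: 10 × 1 = 10.

10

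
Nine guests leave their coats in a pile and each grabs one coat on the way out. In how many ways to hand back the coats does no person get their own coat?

Recurrence: !9 = 9·!8 + (-1)^9.
!9 = 9·14833 - 1 = 133496

133496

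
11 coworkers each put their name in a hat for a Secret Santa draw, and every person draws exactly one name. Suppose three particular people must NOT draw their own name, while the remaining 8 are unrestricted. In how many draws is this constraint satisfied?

30078720

Let A_j be the event that the j-th constrained one is fixed. By inclusion-exclusion over the 3 events:
Σ_{j=0}^{3} (-1)^j C(3,j)(11-j)!
= C(3,0)·11! - C(3,1)·10! + C(3,2)·9! - C(3,3)·8!
= 39916800 - 10886400 + 1088640 - 40320
= 30078720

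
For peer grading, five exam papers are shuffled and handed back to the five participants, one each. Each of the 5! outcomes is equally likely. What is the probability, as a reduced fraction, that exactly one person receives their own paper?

Favorable outcomes: C(5,1)·!4 = 5·9 = 45.
Total outcomes: 5! = 120.
Probability = 45/120 = 3/8.

3/8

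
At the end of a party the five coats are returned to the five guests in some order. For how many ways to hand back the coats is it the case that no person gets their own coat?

44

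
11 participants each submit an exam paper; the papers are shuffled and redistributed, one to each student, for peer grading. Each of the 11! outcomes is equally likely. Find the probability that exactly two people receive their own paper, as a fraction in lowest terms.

16687/90720

Favorable outcomes: C(11,2)·!9 = 55·133496 = 7342280.
Total outcomes: 11! = 39916800.
Probability = 7342280/39916800 = 16687/90720.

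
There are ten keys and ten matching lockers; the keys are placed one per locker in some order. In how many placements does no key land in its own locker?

1334961

By inclusion-exclusion, !10 = Σ (-1)^k · 10!/k! for k=0..10
= 10! - 10!/1! + 10!/2! - 10!/3! + 10!/4! - 10!/5! + 10!/6! - 10!/7! + 10!/8! - 10!/9! + 10!/10!
= 3628800 - 3628800 + 1814400 - 604800 + 151200 - 30240 + 5040 - 720 + 90 - 10 + 1
= 1334961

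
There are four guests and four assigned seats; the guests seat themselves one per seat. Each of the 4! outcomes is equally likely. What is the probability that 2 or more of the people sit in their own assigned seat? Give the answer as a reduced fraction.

7/24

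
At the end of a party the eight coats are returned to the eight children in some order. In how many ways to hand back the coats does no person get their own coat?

14833

By inclusion-exclusion, !8 = Σ (-1)^k · 8!/k! for k=0..8
= 8! - 8!/1! + 8!/2! - 8!/3! + 8!/4! - 8!/5! + 8!/6! - 8!/7! + 8!/8!
= 40320 - 40320 + 20160 - 6720 + 1680 - 336 + 56 - 8 + 1
= 14833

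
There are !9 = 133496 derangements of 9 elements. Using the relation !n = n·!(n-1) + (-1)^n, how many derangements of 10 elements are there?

!10 = 10·133496 + 1 = 1334961.

1334961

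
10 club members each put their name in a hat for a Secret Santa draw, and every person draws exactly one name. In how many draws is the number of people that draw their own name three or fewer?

3559886

Sum C(10,i)·!(10-i) for i = 0..3:
  i=0: C(10,0)·!10 = 1·1334961 = 1334961
  i=1: C(10,1)·!9 = 10·133496 = 1334960
  i=2: C(10,2)·!8 = 45·14833 = 667485
  i=3: C(10,3)·!7 = 120·1854 = 222480
Total = 3559886.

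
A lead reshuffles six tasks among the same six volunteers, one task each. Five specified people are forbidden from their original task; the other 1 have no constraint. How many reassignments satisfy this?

Inclusion-exclusion on the 5 forbidden self-matches:
Σ_{j=0}^{5} (-1)^j C(5,j)(6-j)!
= C(5,0)·6! - C(5,1)·5! + C(5,2)·4! - C(5,3)·3! + C(5,4)·2! - C(5,5)·1!
= 720 - 600 + 240 - 60 + 10 - 1
= 309

309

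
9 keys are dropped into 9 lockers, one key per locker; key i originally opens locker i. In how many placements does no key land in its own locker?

133496

Recurrence: !9 = 8·(!8 + !7).
!9 = 8·(14833 + 1854) = 8·16687 = 133496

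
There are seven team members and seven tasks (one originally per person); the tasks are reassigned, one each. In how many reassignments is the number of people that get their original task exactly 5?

21

Pick the 5 fixed positions: C(7,5) = 21 ways.
The other 2 form a derangement: !2 = 1.
Total: 21 × 1 = 21.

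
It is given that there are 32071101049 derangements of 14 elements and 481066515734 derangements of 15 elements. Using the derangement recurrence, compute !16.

7697064251745

!16 = (16-1)·(!15 + !14) = 15·(481066515734 + 32071101049) = 15·513137616783 = 7697064251745.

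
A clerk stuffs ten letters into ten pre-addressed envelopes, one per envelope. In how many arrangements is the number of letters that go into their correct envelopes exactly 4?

55650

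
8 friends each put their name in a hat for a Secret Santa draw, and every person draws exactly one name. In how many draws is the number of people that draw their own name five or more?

Sum C(8,i)·!(8-i) for i = 5..8:
  i=5: C(8,5)·!3 = 56·2 = 112
  i=6: C(8,6)·!2 = 28·1 = 28
  i=7: C(8,7)·!1 = 8·0 = 0
  i=8: C(8,8)·!0 = 1·1 = 1
Total = 141.

141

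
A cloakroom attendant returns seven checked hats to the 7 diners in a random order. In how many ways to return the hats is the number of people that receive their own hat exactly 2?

924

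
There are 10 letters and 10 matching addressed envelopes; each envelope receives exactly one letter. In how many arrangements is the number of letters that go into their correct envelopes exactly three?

222480

Choose which 3 of the 10 are fixed: C(10,3) = 120.
The other 7 form a derangement: !7 = 1854.
Total: 120 × 1854 = 222480.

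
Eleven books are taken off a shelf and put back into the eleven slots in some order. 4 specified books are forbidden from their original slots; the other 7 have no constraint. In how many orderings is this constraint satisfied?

Let A_j be the event that the j-th constrained one is fixed. By inclusion-exclusion over the 4 events:
Σ_{j=0}^{4} (-1)^j C(4,j)(11-j)!
= C(4,0)·11! - C(4,1)·10! + C(4,2)·9! - C(4,3)·8! + C(4,4)·7!
= 39916800 - 14515200 + 2177280 - 161280 + 5040
= 27422640

27422640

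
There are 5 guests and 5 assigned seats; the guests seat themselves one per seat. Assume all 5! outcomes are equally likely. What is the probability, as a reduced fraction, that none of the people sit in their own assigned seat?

Favorable outcomes: !5 = 44.
Total outcomes: 5! = 120.
Probability = 44/120 = 11/30.

11/30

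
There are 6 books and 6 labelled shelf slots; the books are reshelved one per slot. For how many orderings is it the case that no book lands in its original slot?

The number of derangements of 6 is !6 = Σ_{k=0}^{6} (-1)^k·6!/k!
= 6! - 6!/1! + 6!/2! - 6!/3! + 6!/4! - 6!/5! + 6!/6!
= 720 - 720 + 360 - 120 + 30 - 6 + 1
= 265

265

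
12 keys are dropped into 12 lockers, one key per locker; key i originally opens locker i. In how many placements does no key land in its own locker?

176214841

!12 is the nearest integer to 12!/e.
12! = 479001600, and 479001600/e ≈ 176214840.93, so !12 = 176214841.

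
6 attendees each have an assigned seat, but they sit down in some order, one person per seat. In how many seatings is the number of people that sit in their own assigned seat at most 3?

704

Sum C(6,i)·!(6-i) for i = 0..3:
  i=0: C(6,0)·!6 = 1·265 = 265
  i=1: C(6,1)·!5 = 6·44 = 264
  i=2: C(6,2)·!4 = 15·9 = 135
  i=3: C(6,3)·!3 = 20·2 = 40
Total = 704.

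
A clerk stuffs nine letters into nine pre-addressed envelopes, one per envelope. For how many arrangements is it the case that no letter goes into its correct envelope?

133496

Use !n = (n-1)(!(n-1) + !(n-2)).
!9 = 8·(14833 + 1854) = 8·16687 = 133496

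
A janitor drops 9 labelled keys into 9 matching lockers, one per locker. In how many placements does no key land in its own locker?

!9 is the nearest integer to 9!/e.
9! = 362880, and 362880/e ≈ 133496.09, so !9 = 133496.

133496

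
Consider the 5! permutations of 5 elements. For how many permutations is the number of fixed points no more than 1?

Sum C(5,i)·!(5-i) for i = 0..1:
  i=0: C(5,0)·!5 = 1·44 = 44
  i=1: C(5,1)·!4 = 5·9 = 45
Total = 89.

89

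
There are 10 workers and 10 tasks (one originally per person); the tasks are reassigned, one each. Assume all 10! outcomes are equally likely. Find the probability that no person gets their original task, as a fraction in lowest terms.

16481/44800

Favorable outcomes: !10 = 1334961.
Total outcomes: 10! = 3628800.
Probability = 1334961/3628800 = 16481/44800.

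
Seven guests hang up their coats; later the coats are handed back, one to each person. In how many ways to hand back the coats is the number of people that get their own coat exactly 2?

924

Pick the 2 fixed positions: C(7,2) = 21 ways.
The other 5 form a derangement: !5 = 44.
Total: 21 × 44 = 924.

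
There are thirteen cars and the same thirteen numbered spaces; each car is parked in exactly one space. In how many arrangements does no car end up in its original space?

2290792932

The subfactorial !13 = [13!/e] (nearest integer).
13! = 6227020800, and 6227020800/e ≈ 2290792932.07, so !13 = 2290792932.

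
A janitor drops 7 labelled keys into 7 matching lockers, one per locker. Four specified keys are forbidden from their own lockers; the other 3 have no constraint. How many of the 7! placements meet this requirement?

Inclusion-exclusion on the 4 forbidden self-matches:
Σ_{j=0}^{4} (-1)^j C(4,j)(7-j)!
= C(4,0)·7! - C(4,1)·6! + C(4,2)·5! - C(4,3)·4! + C(4,4)·3!
= 5040 - 2880 + 720 - 96 + 6
= 2790

2790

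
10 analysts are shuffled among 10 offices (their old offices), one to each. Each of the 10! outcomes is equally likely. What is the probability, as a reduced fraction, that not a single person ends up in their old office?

16481/44800

Favorable outcomes: !10 = 1334961.
Total outcomes: 10! = 3628800.
Probability = 1334961/3628800 = 16481/44800.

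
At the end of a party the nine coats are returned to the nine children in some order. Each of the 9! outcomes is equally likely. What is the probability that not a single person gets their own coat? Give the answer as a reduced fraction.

Favorable outcomes: !9 = 133496.
Total outcomes: 9! = 362880.
Probability = 133496/362880 = 16687/45360.

16687/45360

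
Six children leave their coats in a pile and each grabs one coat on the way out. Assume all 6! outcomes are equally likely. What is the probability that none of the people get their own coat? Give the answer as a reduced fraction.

Favorable outcomes: !6 = 265.
Total outcomes: 6! = 720.
Probability = 265/720 = 53/144.

53/144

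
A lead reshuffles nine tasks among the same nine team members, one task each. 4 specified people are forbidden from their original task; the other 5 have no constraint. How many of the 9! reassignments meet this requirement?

229080

Inclusion-exclusion on the 4 forbidden self-matches:
Σ_{j=0}^{4} (-1)^j C(4,j)(9-j)!
= C(4,0)·9! - C(4,1)·8! + C(4,2)·7! - C(4,3)·6! + C(4,4)·5!
= 362880 - 161280 + 30240 - 2880 + 120
= 229080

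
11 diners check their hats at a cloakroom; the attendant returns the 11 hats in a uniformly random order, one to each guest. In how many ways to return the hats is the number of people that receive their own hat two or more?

10547659

Sum C(11,i)·!(11-i) for i = 2..11:
  i=2: C(11,2)·!9 = 55·133496 = 7342280
  i=3: C(11,3)·!8 = 165·14833 = 2447445
  i=4: C(11,4)·!7 = 330·1854 = 611820
  i=5: C(11,5)·!6 = 462·265 = 122430
  i=6: C(11,6)·!5 = 462·44 = 20328
  i=7: C(11,7)·!4 = 330·9 = 2970
  i=8: C(11,8)·!3 = 165·2 = 330
  i=9: C(11,9)·!2 = 55·1 = 55
  i=10: C(11,10)·!1 = 11·0 = 0
  i=11: C(11,11)·!0 = 1·1 = 1
Total = 10547659.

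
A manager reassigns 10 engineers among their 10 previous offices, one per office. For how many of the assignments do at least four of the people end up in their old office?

68914

# with exactly i fixed is C(10,i)·!(10-i); sum over i=4..10:
  i=4: C(10,4)·!6 = 210·265 = 55650
  i=5: C(10,5)·!5 = 252·44 = 11088
  i=6: C(10,6)·!4 = 210·9 = 1890
  i=7: C(10,7)·!3 = 120·2 = 240
  i=8: C(10,8)·!2 = 45·1 = 45
  i=9: C(10,9)·!1 = 10·0 = 0
  i=10: C(10,10)·!0 = 1·1 = 1
Total = 68914.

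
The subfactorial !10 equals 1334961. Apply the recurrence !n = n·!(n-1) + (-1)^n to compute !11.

14684570

!11 = 11·1334961 - 1 = 14684570.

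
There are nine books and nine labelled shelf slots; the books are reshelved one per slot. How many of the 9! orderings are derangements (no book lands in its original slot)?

133496

The subfactorial !9 = [9!/e] (nearest integer).
9! = 362880, and 362880/e ≈ 133496.09, so !9 = 133496.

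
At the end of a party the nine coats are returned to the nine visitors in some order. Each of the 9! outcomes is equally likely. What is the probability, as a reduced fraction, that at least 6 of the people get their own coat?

41/72576

Favorable outcomes: Σ_{i≥6} C(9,i)·!(9-i) = 84·2 + 36·1 + 9·0 + 1·1 = 205.
Total outcomes: 9! = 362880.
Probability = 205/362880 = 41/72576.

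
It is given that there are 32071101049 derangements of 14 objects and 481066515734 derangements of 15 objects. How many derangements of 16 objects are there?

7697064251745

!16 = (16-1)·(!15 + !14) = 15·(481066515734 + 32071101049) = 15·513137616783 = 7697064251745.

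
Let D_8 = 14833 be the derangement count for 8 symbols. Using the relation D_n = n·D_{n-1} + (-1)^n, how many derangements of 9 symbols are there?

D_9 = 9·14833 - 1 = 133496.

133496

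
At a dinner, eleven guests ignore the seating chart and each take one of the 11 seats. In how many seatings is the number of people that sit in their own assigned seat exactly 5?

122430

Pick the 5 fixed positions: C(11,5) = 462 ways.
The remaining 6 must be deranged: !6 = 265.
Total: 462 × 265 = 122430.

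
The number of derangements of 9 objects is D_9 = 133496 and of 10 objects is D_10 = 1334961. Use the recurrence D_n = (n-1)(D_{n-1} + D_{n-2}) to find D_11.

14684570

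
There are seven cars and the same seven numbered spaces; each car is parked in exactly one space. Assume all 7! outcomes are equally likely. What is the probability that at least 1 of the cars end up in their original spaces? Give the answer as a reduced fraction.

177/280

Favorable outcomes: Σ_{i≥1} C(7,i)·!(7-i) = 7·265 + 21·44 + 35·9 + 35·2 + 21·1 + 7·0 + 1·1 = 3186.
Total outcomes: 7! = 5040.
Probability = 3186/5040 = 177/280.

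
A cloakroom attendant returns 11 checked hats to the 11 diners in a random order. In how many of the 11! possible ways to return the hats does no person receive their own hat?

14684570

!11 = 11! · Σ_{k=0}^{11} (-1)^k/k!
= 11! - 11!/1! + 11!/2! - 11!/3! + 11!/4! - 11!/5! + 11!/6! - 11!/7! + 11!/8! - 11!/9! + 11!/10! - 11!/11!
= 39916800 - 39916800 + 19958400 - 6652800 + 1663200 - 332640 + 55440 - 7920 + 990 - 110 + 11 - 1
= 14684570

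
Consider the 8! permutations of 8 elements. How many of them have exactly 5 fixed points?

Choose which 5 of the 8 are fixed: C(8,5) = 56.
The remaining 3 must be deranged: !3 = 2.
Total: 56 × 2 = 112.

112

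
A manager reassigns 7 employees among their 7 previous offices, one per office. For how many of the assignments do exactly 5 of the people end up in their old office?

Choose which 5 of the 7 are fixed: C(7,5) = 21.
The remaining 2 must be deranged: !2 = 1.
Total: 21 × 1 = 21.

21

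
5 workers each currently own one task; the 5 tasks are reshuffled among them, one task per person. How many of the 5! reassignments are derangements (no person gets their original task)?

44

By inclusion-exclusion, !5 = Σ (-1)^k · 5!/k! for k=0..5
= 5! - 5!/1! + 5!/2! - 5!/3! + 5!/4! - 5!/5!
= 120 - 120 + 60 - 20 + 5 - 1
= 44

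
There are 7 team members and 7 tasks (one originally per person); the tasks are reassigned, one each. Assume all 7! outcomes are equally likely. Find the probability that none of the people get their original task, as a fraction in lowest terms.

103/280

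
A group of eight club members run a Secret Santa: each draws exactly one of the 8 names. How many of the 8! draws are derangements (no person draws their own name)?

14833

!8 is the nearest integer to 8!/e.
8! = 40320, and 40320/e ≈ 14832.90, so !8 = 14833.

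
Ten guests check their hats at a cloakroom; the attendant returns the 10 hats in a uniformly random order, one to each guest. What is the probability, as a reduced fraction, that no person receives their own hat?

16481/44800

Favorable outcomes: !10 = 1334961.
Total outcomes: 10! = 3628800.
Probability = 1334961/3628800 = 16481/44800.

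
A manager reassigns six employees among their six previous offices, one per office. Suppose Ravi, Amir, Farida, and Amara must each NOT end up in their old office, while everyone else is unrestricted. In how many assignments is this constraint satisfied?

Let A_j be the event that the j-th constrained one is fixed. By inclusion-exclusion over the 4 events:
Σ_{j=0}^{4} (-1)^j C(4,j)(6-j)!
= C(4,0)·6! - C(4,1)·5! + C(4,2)·4! - C(4,3)·3! + C(4,4)·2!
= 720 - 480 + 144 - 24 + 2
= 362

362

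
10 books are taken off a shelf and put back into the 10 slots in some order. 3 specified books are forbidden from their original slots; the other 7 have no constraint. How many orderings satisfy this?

Let A_j be the event that the j-th constrained one is fixed. By inclusion-exclusion over the 3 events:
Σ_{j=0}^{3} (-1)^j C(3,j)(10-j)!
= C(3,0)·10! - C(3,1)·9! + C(3,2)·8! - C(3,3)·7!
= 3628800 - 1088640 + 120960 - 5040
= 2656080

2656080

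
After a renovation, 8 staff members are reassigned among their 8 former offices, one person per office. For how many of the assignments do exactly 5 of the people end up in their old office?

112

Choose which 5 of the 8 are fixed: C(8,5) = 56.
The other 3 form a derangement: !3 = 2.
Total: 56 × 2 = 112.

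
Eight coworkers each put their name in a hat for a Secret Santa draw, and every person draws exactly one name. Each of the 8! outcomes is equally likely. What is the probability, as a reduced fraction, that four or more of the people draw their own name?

257/13440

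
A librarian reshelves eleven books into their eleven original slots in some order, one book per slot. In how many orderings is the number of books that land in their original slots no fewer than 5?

146114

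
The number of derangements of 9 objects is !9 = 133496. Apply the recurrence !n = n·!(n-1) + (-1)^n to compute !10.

!10 = 10·133496 + 1 = 1334961.

1334961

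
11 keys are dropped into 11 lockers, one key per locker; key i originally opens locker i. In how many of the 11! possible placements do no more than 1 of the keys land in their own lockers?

29369141

Sum C(11,i)·!(11-i) for i = 0..1:
  i=0: C(11,0)·!11 = 1·14684570 = 14684570
  i=1: C(11,1)·!10 = 11·1334961 = 14684571
Total = 29369141.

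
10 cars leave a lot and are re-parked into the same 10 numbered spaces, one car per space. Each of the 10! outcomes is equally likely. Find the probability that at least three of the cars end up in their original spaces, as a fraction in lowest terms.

145697/1814400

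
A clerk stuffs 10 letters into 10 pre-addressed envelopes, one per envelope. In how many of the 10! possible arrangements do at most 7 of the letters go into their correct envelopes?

3628754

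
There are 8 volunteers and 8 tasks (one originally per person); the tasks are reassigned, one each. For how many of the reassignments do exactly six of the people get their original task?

Choose which 6 of the 8 are fixed: C(8,6) = 28.
The other 2 form a derangement: !2 = 1.
Total: 28 × 1 = 28.

28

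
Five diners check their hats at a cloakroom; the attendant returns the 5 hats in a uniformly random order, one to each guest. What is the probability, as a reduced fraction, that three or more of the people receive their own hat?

Favorable outcomes: Σ_{i≥3} C(5,i)·!(5-i) = 10·1 + 5·0 + 1·1 = 11.
Total outcomes: 5! = 120.
Probability = 11/120 = 11/120.

11/120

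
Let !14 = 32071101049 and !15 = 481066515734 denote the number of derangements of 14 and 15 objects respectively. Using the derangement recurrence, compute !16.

7697064251745

!16 = (16-1)·(!15 + !14) = 15·(481066515734 + 32071101049) = 15·513137616783 = 7697064251745.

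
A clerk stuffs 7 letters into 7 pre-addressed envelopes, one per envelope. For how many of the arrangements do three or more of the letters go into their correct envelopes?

407

# with exactly i fixed is C(7,i)·!(7-i); sum over i=3..7:
  i=3: C(7,3)·!4 = 35·9 = 315
  i=4: C(7,4)·!3 = 35·2 = 70
  i=5: C(7,5)·!2 = 21·1 = 21
  i=6: C(7,6)·!1 = 7·0 = 0
  i=7: C(7,7)·!0 = 1·1 = 1
Total = 407.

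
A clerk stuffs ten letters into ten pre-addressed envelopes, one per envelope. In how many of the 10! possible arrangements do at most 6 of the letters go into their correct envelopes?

# with exactly i fixed is C(10,i)·!(10-i); sum over i=0..6:
  i=0: C(10,0)·!10 = 1·1334961 = 1334961
  i=1: C(10,1)·!9 = 10·133496 = 1334960
  i=2: C(10,2)·!8 = 45·14833 = 667485
  i=3: C(10,3)·!7 = 120·1854 = 222480
  i=4: C(10,4)·!6 = 210·265 = 55650
  i=5: C(10,5)·!5 = 252·44 = 11088
  i=6: C(10,6)·!4 = 210·9 = 1890
Total = 3628514.

3628514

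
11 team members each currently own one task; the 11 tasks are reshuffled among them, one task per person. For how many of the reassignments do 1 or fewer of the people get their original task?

29369141

# with exactly i fixed is C(11,i)·!(11-i); sum over i=0..1:
  i=0: C(11,0)·!11 = 1·14684570 = 14684570
  i=1: C(11,1)·!10 = 11·1334961 = 14684571
Total = 29369141.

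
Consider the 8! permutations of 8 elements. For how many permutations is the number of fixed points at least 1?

25487

# with exactly i fixed is C(8,i)·!(8-i); sum over i=1..8:
  i=1: C(8,1)·!7 = 8·1854 = 14832
  i=2: C(8,2)·!6 = 28·265 = 7420
  i=3: C(8,3)·!5 = 56·44 = 2464
  i=4: C(8,4)·!4 = 70·9 = 630
  i=5: C(8,5)·!3 = 56·2 = 112
  i=6: C(8,6)·!2 = 28·1 = 28
  i=7: C(8,7)·!1 = 8·0 = 0
  i=8: C(8,8)·!0 = 1·1 = 1
Total = 25487.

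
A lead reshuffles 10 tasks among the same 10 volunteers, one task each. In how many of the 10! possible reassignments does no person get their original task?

1334961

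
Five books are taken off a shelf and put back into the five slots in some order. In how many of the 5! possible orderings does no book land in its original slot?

44

By inclusion-exclusion, !5 = Σ (-1)^k · 5!/k! for k=0..5
= 5! - 5!/1! + 5!/2! - 5!/3! + 5!/4! - 5!/5!
= 120 - 120 + 60 - 20 + 5 - 1
= 44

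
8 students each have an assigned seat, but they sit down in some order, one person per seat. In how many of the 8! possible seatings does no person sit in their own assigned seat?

14833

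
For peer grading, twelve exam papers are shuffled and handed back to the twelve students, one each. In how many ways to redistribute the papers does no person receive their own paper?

176214841

Use !n = n·!(n-1) + (-1)^n.
!12 = 12·14684570 + 1 = 176214841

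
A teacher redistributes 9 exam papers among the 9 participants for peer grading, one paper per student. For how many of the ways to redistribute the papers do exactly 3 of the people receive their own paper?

Choose which 3 of the 9 are fixed: C(9,3) = 84.
The other 6 form a derangement: !6 = 265.
Total: 84 × 265 = 22260.

22260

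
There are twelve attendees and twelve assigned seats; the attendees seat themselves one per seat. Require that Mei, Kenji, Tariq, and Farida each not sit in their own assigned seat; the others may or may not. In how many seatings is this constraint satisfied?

339696000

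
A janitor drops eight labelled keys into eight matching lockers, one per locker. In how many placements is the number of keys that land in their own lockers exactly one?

Choose which one of the 8 is fixed: C(8,1) = 8.
The remaining 7 must be deranged: !7 = 1854.
Total: 8 × 1854 = 14832.

14832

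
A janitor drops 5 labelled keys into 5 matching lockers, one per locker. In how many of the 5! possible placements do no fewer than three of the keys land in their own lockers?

11

Sum C(5,i)·!(5-i) for i = 3..5:
  i=3: C(5,3)·!2 = 10·1 = 10
  i=4: C(5,4)·!1 = 5·0 = 0
  i=5: C(5,5)·!0 = 1·1 = 1
Total = 11.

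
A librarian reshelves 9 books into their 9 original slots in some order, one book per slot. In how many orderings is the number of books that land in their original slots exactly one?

133497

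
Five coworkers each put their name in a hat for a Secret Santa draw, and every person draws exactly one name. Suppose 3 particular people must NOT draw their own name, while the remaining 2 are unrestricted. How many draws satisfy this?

Let A_j be the event that the j-th constrained one is fixed. By inclusion-exclusion over the 3 events:
Σ_{j=0}^{3} (-1)^j C(3,j)(5-j)!
= C(3,0)·5! - C(3,1)·4! + C(3,2)·3! - C(3,3)·2!
= 120 - 72 + 18 - 2
= 64

64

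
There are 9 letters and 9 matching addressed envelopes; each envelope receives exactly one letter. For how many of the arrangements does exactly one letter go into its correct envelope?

Pick the single fixed position: C(9,1) = 9 ways.
The other 8 form a derangement: !8 = 14833.
Total: 9 × 14833 = 133497.

133497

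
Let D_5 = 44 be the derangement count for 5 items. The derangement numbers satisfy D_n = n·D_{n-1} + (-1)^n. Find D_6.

265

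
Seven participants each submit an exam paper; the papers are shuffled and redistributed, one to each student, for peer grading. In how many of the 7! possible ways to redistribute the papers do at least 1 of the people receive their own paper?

# with exactly i fixed is C(7,i)·!(7-i); sum over i=1..7:
  i=1: C(7,1)·!6 = 7·265 = 1855
  i=2: C(7,2)·!5 = 21·44 = 924
  i=3: C(7,3)·!4 = 35·9 = 315
  i=4: C(7,4)·!3 = 35·2 = 70
  i=5: C(7,5)·!2 = 21·1 = 21
  i=6: C(7,6)·!1 = 7·0 = 0
  i=7: C(7,7)·!0 = 1·1 = 1
Total = 3186.

3186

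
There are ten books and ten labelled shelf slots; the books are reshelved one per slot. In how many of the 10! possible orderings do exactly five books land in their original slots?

11088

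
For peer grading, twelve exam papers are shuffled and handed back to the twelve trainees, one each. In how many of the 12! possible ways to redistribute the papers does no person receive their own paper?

176214841

!12 is the nearest integer to 12!/e.
12! = 479001600, and 479001600/e ≈ 176214840.93, so !12 = 176214841.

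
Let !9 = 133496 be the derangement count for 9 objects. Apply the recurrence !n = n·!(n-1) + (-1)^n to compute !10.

!10 = 10·133496 + 1 = 1334961.

1334961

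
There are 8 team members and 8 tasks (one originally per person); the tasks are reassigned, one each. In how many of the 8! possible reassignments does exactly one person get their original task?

Pick the single fixed position: C(8,1) = 8 ways.
The remaining 7 must be deranged: !7 = 1854.
Total: 8 × 1854 = 14832.

14832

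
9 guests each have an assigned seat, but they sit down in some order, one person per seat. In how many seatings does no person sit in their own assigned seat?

133496

The subfactorial !9 = [9!/e] (nearest integer).
9! = 362880, and 362880/e ≈ 133496.09, so !9 = 133496.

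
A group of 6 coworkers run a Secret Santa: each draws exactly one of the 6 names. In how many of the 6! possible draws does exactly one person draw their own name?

Pick the single fixed position: C(6,1) = 6 ways.
The other 5 form a derangement: !5 = 44.
Total: 6 × 44 = 264.

264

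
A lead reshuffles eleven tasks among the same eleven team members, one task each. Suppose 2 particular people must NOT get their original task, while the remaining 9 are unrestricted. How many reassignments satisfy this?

33022080

Inclusion-exclusion on the 2 forbidden self-matches:
Σ_{j=0}^{2} (-1)^j C(2,j)(11-j)!
= C(2,0)·11! - C(2,1)·10! + C(2,2)·9!
= 39916800 - 7257600 + 362880
= 33022080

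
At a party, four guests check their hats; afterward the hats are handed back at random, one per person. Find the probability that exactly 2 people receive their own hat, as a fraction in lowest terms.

1/4

Favorable outcomes: C(4,2)·!2 = 6·1 = 6.
Total outcomes: 4! = 24.
Probability = 6/24 = 1/4.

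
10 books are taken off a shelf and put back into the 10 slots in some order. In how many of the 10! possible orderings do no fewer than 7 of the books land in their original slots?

Sum C(10,i)·!(10-i) for i = 7..10:
  i=7: C(10,7)·!3 = 120·2 = 240
  i=8: C(10,8)·!2 = 45·1 = 45
  i=9: C(10,9)·!1 = 10·0 = 0
  i=10: C(10,10)·!0 = 1·1 = 1
Total = 286.

286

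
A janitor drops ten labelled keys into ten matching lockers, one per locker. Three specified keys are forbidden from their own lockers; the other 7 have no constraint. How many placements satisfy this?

2656080

Inclusion-exclusion on the 3 forbidden self-matches:
Σ_{j=0}^{3} (-1)^j C(3,j)(10-j)!
= C(3,0)·10! - C(3,1)·9! + C(3,2)·8! - C(3,3)·7!
= 3628800 - 1088640 + 120960 - 5040
= 2656080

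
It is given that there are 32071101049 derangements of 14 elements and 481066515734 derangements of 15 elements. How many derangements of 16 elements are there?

!16 = (16-1)·(!15 + !14) = 15·(481066515734 + 32071101049) = 15·513137616783 = 7697064251745.

7697064251745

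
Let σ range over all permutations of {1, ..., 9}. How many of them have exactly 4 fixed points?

5544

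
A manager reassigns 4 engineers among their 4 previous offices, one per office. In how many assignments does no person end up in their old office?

By inclusion-exclusion, !4 = Σ (-1)^k · 4!/k! for k=0..4
= 4! - 4!/1! + 4!/2! - 4!/3! + 4!/4!
= 24 - 24 + 12 - 4 + 1
= 9

9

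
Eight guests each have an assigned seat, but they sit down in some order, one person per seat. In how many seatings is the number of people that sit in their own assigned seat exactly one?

14832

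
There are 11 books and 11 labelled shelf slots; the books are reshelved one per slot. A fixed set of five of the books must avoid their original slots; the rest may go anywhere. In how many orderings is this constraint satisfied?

Let A_j be the event that the j-th constrained one is fixed. By inclusion-exclusion over the 5 events:
Σ_{j=0}^{5} (-1)^j C(5,j)(11-j)!
= C(5,0)·11! - C(5,1)·10! + C(5,2)·9! - C(5,3)·8! + C(5,4)·7! - C(5,5)·6!
= 39916800 - 18144000 + 3628800 - 403200 + 25200 - 720
= 25022880

25022880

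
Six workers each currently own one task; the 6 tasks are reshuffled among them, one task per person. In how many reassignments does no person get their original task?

The subfactorial !6 = [6!/e] (nearest integer).
6! = 720, and 720/e ≈ 264.87, so !6 = 265.

265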